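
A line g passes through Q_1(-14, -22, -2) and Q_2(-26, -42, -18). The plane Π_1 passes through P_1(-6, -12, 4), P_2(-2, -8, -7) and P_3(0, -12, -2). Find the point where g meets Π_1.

(-8, -12, 6)

A direction vector for g is Q_2 − Q_1 = (-12, -20, -16).
P_1P_2 = (4, 4, -11), P_1P_3 = (6, 0, -6); a normal to Π_1 is P_1P_2 × P_1P_3 = (-24, -42, -24).
Using P_1: Π_1 has equation -24x - 42y - 24z = 552.
Substitute r = (-14, -22, -2) + t(-12, -20, -16) into the plane: 1308 + 1512t = 552, so t = -1/2.
Intersection: (-14, -22, -2) + (-1/2)·(-12, -20, -16) = (-8, -12, 6).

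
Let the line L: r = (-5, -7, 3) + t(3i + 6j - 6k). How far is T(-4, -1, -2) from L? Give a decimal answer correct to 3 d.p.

Taking (-5, -7, 3) on L with direction v = (3, 6, -6): w = T − (-5, -7, 3) = (1, 6, -5), and w × v = (-6, -9, -12).
Distance = |w × v| / |v| = √261 / √81 ≈ 1.795.

1.795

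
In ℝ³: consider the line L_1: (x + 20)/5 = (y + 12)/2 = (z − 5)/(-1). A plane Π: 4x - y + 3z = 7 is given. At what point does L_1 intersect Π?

(0, -4, 1)

L_1 has direction (5, 2, -1) through (-20, -12, 5).
Substitute r = (-20, -12, 5) + t(5, 2, -1) into the plane: -53 + 15t = 7, so t = 4.
Intersection: (-20, -12, 5) + 4·(5, 2, -1) = (0, -4, 1).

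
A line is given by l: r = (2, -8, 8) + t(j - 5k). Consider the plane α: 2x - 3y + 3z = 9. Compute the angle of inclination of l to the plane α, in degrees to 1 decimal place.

sin θ = |n·v| / (|n||v|) = |-18| / (√22 · √26) = 0.75262.
θ ≈ 48.8°.

48.8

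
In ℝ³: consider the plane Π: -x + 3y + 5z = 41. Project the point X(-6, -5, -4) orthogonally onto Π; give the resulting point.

(-8, 1, 6)

Foot = X − λn with λ = (n·X − d)/|n|² = (-29 − 41)/35 = -2.
Foot = (-6, -5, -4) − (-2)·(-1, 3, 5) = (-8, 1, 6).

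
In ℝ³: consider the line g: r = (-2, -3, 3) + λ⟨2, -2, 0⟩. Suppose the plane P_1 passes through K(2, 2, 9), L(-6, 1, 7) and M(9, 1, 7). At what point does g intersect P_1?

(-4, -1, 3)

KL = (-8, -1, -2), KM = (7, -1, -2); a normal to P_1 is KL × KM = (0, -30, 15).
Using K: P_1 has equation -30y + 15z = 75.
Substitute r = (-2, -3, 3) + t(2, -2, 0) into the plane: 135 + 60t = 75, so t = -1.
Intersection: (-2, -3, 3) + (-1)·(2, -2, 0) = (-4, -1, 3).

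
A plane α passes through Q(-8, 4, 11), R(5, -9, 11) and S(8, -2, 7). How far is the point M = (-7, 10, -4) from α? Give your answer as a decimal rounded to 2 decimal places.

QR = (13, -13, 0), QS = (16, -6, -4); a normal to α is QR × QS = (52, 52, 130).
Using Q: α has equation 52x + 52y + 130z = 1222.
n·M − d = (52)·(-7) + (52)·(10) + (130)·(-4) − 1222 = -1586; |n| = √22308.
Distance = |-1586| / √22308 = 1586/√22308 ≈ 10.62.

10.62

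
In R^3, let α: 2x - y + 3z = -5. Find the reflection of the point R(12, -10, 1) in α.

(0, -4, -17)

λ = (n·R − d)/|n|² = (37 − (-5))/14 = 3.
Reflection = R − 2λn = (12, -10, 1) − 6·(2, -1, 3) = (0, -4, -17).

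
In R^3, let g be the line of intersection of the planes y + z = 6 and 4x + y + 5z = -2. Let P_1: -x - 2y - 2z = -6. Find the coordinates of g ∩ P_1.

Direction of g: (0, 1, 1) × (4, 1, 5) = (4, 4, -4).
A point on g: solving the two plane equations with x = -4 gives (-4, 4, 2).
Substitute r = (-4, 4, 2) + t(4, 4, -4) into the plane: -8 + (-4)t = -6, so t = -1/2.
Intersection: (-4, 4, 2) + (-1/2)·(4, 4, -4) = (-6, 2, 4).

(-6, 2, 4)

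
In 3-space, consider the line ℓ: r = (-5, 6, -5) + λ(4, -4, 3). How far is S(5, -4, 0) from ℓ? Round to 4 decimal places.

Taking (-5, 6, -5) on ℓ with direction v = (4, -4, 3): w = S − (-5, 6, -5) = (10, -10, 5), and w × v = (-10, -10, 0).
Distance = |w × v| / |v| = √200 / √41 ≈ 2.2086.

2.2086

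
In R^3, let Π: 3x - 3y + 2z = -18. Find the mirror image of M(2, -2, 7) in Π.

λ = (n·M − d)/|n|² = (26 − (-18))/22 = 2.
Reflection = M − 2λn = (2, -2, 7) − 4·(3, -3, 2) = (-10, 10, -1).

(-10, 10, -1)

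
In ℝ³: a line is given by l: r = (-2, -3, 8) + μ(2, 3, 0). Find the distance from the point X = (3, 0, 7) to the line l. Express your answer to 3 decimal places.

Taking (-2, -3, 8) on l with direction v = (2, 3, 0): w = X − (-2, -3, 8) = (5, 3, -1), and w × v = (3, -2, 9).
Distance = |w × v| / |v| = √94 / √13 ≈ 2.689.

2.689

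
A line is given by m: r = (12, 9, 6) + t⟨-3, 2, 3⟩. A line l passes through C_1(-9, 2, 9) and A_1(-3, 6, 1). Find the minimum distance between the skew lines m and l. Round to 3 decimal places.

A direction vector for l is A_1 − C_1 = (6, 4, -8).
Common perpendicular direction n = (-3, 2, 3) × (6, 4, -8) = (-28, -6, -24).
With w = (-9, 2, 9) − (12, 9, 6) = (-21, -7, 3), w · n = 558.
Distance = |w · n| / |n| = |558| / √1396 ≈ 14.935.

14.935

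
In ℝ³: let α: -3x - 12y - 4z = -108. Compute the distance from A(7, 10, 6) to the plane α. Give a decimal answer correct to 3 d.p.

n·A − d = (-3)·(7) + (-12)·(10) + (-4)·(6) − (-108) = -57; |n| = √169.
Distance = |-57| / √169 = 57/√169 ≈ 4.385.

4.385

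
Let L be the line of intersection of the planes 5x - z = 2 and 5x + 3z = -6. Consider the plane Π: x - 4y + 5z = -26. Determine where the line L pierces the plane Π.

(0, 4, -2)

Direction of L: (5, 0, -1) × (5, 0, 3) = (0, -20, 0).
A point on L: solving the two plane equations with y = -5 gives (0, -5, -2).
Substitute r = (0, -5, -2) + t(0, -20, 0) into the plane: 10 + 80t = -26, so t = -9/20.
Intersection: (0, -5, -2) + (-9/20)·(0, -20, 0) = (0, 4, -2).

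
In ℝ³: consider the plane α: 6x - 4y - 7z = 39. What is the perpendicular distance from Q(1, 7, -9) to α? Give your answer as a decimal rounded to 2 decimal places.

0.20

n·Q − d = (6)·(1) + (-4)·(7) + (-7)·(-9) − 39 = 2; |n| = √101.
Distance = |2| / √101 = 2/√101 ≈ 0.20.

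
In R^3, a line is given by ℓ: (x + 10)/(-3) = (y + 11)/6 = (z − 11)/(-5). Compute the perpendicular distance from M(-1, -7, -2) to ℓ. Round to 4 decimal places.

ℓ has direction (-3, 6, -5) through (-10, -11, 11).
Taking (-10, -11, 11) on ℓ with direction v = (-3, 6, -5): w = M − (-10, -11, 11) = (9, 4, -13), and w × v = (58, 84, 66).
Distance = |w × v| / |v| = √14776 / √70 ≈ 14.5288.

14.5288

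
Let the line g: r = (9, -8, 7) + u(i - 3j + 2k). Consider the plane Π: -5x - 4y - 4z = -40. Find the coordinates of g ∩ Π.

(8, -5, 5)

Substitute r = (9, -8, 7) + t(1, -3, 2) into the plane: -41 + (-1)t = -40, so t = -1.
Intersection: (9, -8, 7) + (-1)·(1, -3, 2) = (8, -5, 5).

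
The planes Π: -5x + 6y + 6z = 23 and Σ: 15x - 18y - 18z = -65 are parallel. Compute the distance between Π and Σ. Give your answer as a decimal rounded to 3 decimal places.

0.135

Rescale Σ by 1/(-3): -5x + 6y + 6z = 65/3. Then distance = |23 − (65/3)| / √97 ≈ 0.135.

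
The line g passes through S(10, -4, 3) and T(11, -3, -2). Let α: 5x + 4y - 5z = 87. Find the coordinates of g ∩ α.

A direction vector for g is T − S = (1, 1, -5).
Substitute r = (10, -4, 3) + t(1, 1, -5) into the plane: 19 + 34t = 87, so t = 2.
Intersection: (10, -4, 3) + 2·(1, 1, -5) = (12, -2, -7).

(12, -2, -7)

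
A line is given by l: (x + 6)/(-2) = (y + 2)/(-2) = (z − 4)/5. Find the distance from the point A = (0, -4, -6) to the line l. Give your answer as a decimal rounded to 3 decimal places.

6.169

l has direction (-2, -2, 5) through (-6, -2, 4).
Taking (-6, -2, 4) on l with direction v = (-2, -2, 5): w = A − (-6, -2, 4) = (6, -2, -10), and w × v = (-30, -10, -16).
Distance = |w × v| / |v| = √1256 / √33 ≈ 6.169.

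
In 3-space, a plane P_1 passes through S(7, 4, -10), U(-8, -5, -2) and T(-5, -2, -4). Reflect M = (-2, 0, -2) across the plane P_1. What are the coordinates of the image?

SU = (-15, -9, 8), ST = (-12, -6, 6); a normal to P_1 is SU × ST = (-6, -6, -18).
Using S: P_1 has equation -6x - 6y - 18z = 114.
λ = (n·M − d)/|n|² = (48 − 114)/396 = -1/6.
Reflection = M − 2λn = (-2, 0, -2) − (-1/3)·(-6, -6, -18) = (-4, -2, -8).

(-4, -2, -8)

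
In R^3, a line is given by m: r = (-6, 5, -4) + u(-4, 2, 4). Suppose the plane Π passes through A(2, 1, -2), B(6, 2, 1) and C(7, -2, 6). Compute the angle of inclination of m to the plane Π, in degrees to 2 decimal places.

AB = (4, 1, 3), AC = (5, -3, 8); a normal to Π is AB × AC = (17, -17, -17).
Using A: Π has equation 17x - 17y - 17z = 51.
sin θ = |n·v| / (|n||v|) = |-170| / (√867 · √36) = 0.96225.
θ ≈ 74.21°.

74.21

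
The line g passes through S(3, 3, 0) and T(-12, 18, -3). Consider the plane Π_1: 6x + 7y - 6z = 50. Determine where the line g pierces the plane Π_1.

A direction vector for g is T − S = (-15, 15, -3).
Substitute r = (3, 3, 0) + t(-15, 15, -3) into the plane: 39 + 33t = 50, so t = 1/3.
Intersection: (3, 3, 0) + (1/3)·(-15, 15, -3) = (-2, 8, -1).

(-2, 8, -1)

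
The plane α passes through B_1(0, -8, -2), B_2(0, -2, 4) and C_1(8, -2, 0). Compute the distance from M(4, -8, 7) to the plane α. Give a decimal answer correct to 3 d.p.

B_1B_2 = (0, 6, 6), B_1C_1 = (8, 6, 2); a normal to α is B_1B_2 × B_1C_1 = (-24, 48, -48).
Using B_1: α has equation -24x + 48y - 48z = -288.
n·M − d = (-24)·(4) + (48)·(-8) + (-48)·(7) − (-288) = -528; |n| = √5184.
Distance = |-528| / √5184 = 528/√5184 ≈ 7.333.

7.333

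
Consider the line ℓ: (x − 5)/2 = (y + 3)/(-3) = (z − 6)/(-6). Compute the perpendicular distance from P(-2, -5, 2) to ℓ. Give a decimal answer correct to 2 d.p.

7.99

ℓ has direction (2, -3, -6) through (5, -3, 6).
Taking (5, -3, 6) on ℓ with direction v = (2, -3, -6): w = P − (5, -3, 6) = (-7, -2, -4), and w × v = (0, -50, 25).
Distance = |w × v| / |v| = √3125 / √49 ≈ 7.99.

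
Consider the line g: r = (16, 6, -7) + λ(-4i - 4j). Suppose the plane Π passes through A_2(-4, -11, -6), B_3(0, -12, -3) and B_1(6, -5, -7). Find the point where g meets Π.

(4, -6, -7)

A_2B_3 = (4, -1, 3), A_2B_1 = (10, 6, -1); a normal to Π is A_2B_3 × A_2B_1 = (-17, 34, 34).
Using A_2: Π has equation -17x + 34y + 34z = -510.
Substitute r = (16, 6, -7) + t(-4, -4, 0) into the plane: -306 + (-68)t = -510, so t = 3.
Intersection: (16, 6, -7) + 3·(-4, -4, 0) = (4, -6, -7).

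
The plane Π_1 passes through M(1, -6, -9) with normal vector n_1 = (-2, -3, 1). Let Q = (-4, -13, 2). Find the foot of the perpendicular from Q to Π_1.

Π_1: n_1·r = n_1·M gives -2x - 3y + z = 7.
Foot = Q − λn with λ = (n·Q − d)/|n|² = (49 − 7)/14 = 3.
Foot = (-4, -13, 2) − 3·(-2, -3, 1) = (2, -4, -1).

(2, -4, -1)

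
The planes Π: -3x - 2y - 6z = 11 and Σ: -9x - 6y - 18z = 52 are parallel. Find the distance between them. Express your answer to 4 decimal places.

0.9048

Rescale Σ by 1/3: -3x - 2y - 6z = 52/3. Then distance = |11 − (52/3)| / √49 ≈ 0.9048.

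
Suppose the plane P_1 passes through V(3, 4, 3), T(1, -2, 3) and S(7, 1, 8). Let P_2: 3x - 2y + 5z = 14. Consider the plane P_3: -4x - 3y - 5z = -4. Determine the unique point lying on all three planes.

VT = (-2, -6, 0), VS = (4, -3, 5); a normal to P_1 is VT × VS = (-30, 10, 30).
Using V: P_1 has equation -30x + 10y + 30z = 40.
Solving the 3×3 linear system -30x + 10y + 30z = 40, 3x - 2y + 5z = 14, -4x - 3y - 5z = -4 (e.g. by elimination or Cramer's rule, determinant = -1310) gives (0, -2, 2).

(0, -2, 2)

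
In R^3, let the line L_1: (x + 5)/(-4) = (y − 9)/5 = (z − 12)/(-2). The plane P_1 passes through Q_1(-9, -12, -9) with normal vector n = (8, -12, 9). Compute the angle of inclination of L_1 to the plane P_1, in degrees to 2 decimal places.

74.70

L_1 has direction (-4, 5, -2) through (-5, 9, 12).
P_1: n·r = n·Q_1 gives 8x - 12y + 9z = -9.
sin θ = |n·v| / (|n||v|) = |-110| / (√289 · √45) = 0.96458.
θ ≈ 74.70°.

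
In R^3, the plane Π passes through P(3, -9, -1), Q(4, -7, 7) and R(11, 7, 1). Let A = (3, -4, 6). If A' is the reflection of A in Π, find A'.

(7, -6, 6)

PQ = (1, 2, 8), PR = (8, 16, 2); a normal to Π is PQ × PR = (-124, 62, 0).
Using P: Π has equation -124x + 62y = -930.
λ = (n·A − d)/|n|² = (-620 − (-930))/19220 = 1/62.
Reflection = A − 2λn = (3, -4, 6) − (1/31)·(-124, 62, 0) = (7, -6, 6).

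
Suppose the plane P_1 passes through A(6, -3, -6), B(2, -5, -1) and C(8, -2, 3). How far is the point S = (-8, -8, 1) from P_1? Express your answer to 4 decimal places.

1.7889

AB = (-4, -2, 5), AC = (2, 1, 9); a normal to P_1 is AB × AC = (-23, 46, 0).
Using A: P_1 has equation -23x + 46y = -276.
n·S − d = (-23)·(-8) + (46)·(-8) + (0)·(1) − (-276) = 92; |n| = √2645.
Distance = |92| / √2645 = 92/√2645 ≈ 1.7889.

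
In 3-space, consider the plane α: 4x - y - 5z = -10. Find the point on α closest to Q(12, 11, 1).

(8, 12, 6)

Foot = Q − λn with λ = (n·Q − d)/|n|² = (32 − (-10))/42 = 1.
Foot = (12, 11, 1) − 1·(4, -1, -5) = (8, 12, 6).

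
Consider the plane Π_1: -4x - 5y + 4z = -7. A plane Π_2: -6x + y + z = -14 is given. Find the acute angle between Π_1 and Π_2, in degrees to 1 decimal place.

60.4

cos θ = |n₁·n₂| / (|n₁||n₂|) = |23| / (√57 · √38).
θ = arccos(0.49420) ≈ 60.4°.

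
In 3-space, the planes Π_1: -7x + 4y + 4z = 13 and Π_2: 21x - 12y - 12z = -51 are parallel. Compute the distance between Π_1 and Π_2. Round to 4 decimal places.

Rescale Π_2 by 1/(-3): -7x + 4y + 4z = 17. Then distance = |13 − 17| / √81 ≈ 0.4444.

0.4444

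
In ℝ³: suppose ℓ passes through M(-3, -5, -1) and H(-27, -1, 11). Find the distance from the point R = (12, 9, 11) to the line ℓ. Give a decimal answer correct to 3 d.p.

23.026

A direction vector for ℓ is H − M = (-24, 4, 12).
Taking (-3, -5, -1) on ℓ with direction v = (-24, 4, 12): w = R − (-3, -5, -1) = (15, 14, 12), and w × v = (120, -468, 396).
Distance = |w × v| / |v| = √390240 / √736 ≈ 23.026.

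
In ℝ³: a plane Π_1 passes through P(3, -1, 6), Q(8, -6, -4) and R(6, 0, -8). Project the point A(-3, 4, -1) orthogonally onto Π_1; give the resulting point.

(1, 6, 0)

PQ = (5, -5, -10), PR = (3, 1, -14); a normal to Π_1 is PQ × PR = (80, 40, 20).
Using P: Π_1 has equation 80x + 40y + 20z = 320.
Foot = A − λn with λ = (n·A − d)/|n|² = (-100 − 320)/8400 = -1/20.
Foot = (-3, 4, -1) − (-1/20)·(80, 40, 20) = (1, 6, 0).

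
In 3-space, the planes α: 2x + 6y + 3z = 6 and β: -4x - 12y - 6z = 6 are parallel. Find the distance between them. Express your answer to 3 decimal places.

1.286

Rescale β by 1/(-2): 2x + 6y + 3z = -3. Then distance = |6 − (-3)| / √49 ≈ 1.286.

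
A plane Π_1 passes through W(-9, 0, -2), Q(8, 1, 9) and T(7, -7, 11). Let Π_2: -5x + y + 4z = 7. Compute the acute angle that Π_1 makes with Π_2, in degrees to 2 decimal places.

WQ = (17, 1, 11), WT = (16, -7, 13); a normal to Π_1 is WQ × WT = (90, -45, -135).
Using W: Π_1 has equation 90x - 45y - 135z = -540.
cos θ = |n₁·n₂| / (|n₁||n₂|) = |-1035| / (√28350 · √42).
θ = arccos(0.94850) ≈ 18.47°.

18.47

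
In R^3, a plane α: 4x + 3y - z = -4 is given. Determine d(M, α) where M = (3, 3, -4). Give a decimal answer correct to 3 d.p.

5.687

n·M − d = (4)·(3) + (3)·(3) + (-1)·(-4) − (-4) = 29; |n| = √26.
Distance = |29| / √26 = 29/√26 ≈ 5.687.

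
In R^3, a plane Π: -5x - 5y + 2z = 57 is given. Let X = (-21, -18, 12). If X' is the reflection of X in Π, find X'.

λ = (n·X − d)/|n|² = (219 − 57)/54 = 3.
Reflection = X − 2λn = (-21, -18, 12) − 6·(-5, -5, 2) = (9, 12, 0).

(9, 12, 0)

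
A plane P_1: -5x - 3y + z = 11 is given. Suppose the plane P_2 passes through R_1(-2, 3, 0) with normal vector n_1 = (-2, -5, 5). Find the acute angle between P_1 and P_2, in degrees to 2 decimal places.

P_2: n_1·r = n_1·R_1 gives -2x - 5y + 5z = -11.
cos θ = |n₁·n₂| / (|n₁||n₂|) = |30| / (√35 · √54).
θ = arccos(0.69007) ≈ 46.36°.

46.36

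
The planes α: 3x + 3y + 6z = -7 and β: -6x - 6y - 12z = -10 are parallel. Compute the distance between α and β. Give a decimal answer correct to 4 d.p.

1.6330

Rescale β by 1/(-2): 3x + 3y + 6z = 5. Then distance = |-7 − 5| / √54 ≈ 1.6330.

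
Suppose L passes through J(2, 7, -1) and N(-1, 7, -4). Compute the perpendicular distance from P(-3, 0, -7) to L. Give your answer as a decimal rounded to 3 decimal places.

A direction vector for L is N − J = (-3, 0, -3).
Taking (2, 7, -1) on L with direction v = (-3, 0, -3): w = P − (2, 7, -1) = (-5, -7, -6), and w × v = (21, 3, -21).
Distance = |w × v| / |v| = √891 / √18 ≈ 7.036.

7.036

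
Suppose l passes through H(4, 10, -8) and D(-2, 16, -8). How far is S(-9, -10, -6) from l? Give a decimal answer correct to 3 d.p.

23.420

A direction vector for l is D − H = (-6, 6, 0).
Taking (4, 10, -8) on l with direction v = (-6, 6, 0): w = S − (4, 10, -8) = (-13, -20, 2), and w × v = (-12, -12, -198).
Distance = |w × v| / |v| = √39492 / √72 ≈ 23.420.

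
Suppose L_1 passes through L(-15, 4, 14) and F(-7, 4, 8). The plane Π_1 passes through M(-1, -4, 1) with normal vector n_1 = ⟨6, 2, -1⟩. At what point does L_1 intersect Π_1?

A direction vector for L_1 is F − L = (8, 0, -6).
Π_1: n_1·r = n_1·M gives 6x + 2y - z = -15.
Substitute r = (-15, 4, 14) + t(8, 0, -6) into the plane: -96 + 54t = -15, so t = 3/2.
Intersection: (-15, 4, 14) + (3/2)·(8, 0, -6) = (-3, 4, 5).

(-3, 4, 5)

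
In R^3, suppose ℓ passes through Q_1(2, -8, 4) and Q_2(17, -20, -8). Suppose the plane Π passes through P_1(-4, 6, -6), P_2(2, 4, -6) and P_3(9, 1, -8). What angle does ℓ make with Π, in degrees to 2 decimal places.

6.88

A direction vector for ℓ is Q_2 − Q_1 = (15, -12, -12).
P_1P_2 = (6, -2, 0), P_1P_3 = (13, -5, -2); a normal to Π is P_1P_2 × P_1P_3 = (4, 12, -4).
Using P_1: Π has equation 4x + 12y - 4z = 80.
sin θ = |n·v| / (|n||v|) = |-36| / (√176 · √513) = 0.11981.
θ ≈ 6.88°.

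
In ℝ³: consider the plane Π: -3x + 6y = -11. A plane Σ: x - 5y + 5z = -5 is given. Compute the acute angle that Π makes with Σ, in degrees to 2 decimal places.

46.46

cos θ = |n₁·n₂| / (|n₁||n₂|) = |-33| / (√45 · √51).
θ = arccos(0.68885) ≈ 46.46°.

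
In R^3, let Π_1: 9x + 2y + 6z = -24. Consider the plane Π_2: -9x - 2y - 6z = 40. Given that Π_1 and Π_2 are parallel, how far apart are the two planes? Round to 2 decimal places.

Rescale Π_2 by 1/(-1): 9x + 2y + 6z = -40. Then distance = |-24 − (-40)| / √121 ≈ 1.45.

1.45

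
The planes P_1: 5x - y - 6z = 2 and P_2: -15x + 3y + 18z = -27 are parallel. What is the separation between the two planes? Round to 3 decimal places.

0.889

Rescale P_2 by 1/(-3): 5x - y - 6z = 9. Then distance = |2 − 9| / √62 ≈ 0.889.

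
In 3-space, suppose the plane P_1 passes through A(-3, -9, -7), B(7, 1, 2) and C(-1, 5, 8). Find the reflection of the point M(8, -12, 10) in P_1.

(4, 10, -10)

AB = (10, 10, 9), AC = (2, 14, 15); a normal to P_1 is AB × AC = (24, -132, 120).
Using A: P_1 has equation 24x - 132y + 120z = 276.
λ = (n·M − d)/|n|² = (2976 − 276)/32400 = 1/12.
Reflection = M − 2λn = (8, -12, 10) − (1/6)·(24, -132, 120) = (4, 10, -10).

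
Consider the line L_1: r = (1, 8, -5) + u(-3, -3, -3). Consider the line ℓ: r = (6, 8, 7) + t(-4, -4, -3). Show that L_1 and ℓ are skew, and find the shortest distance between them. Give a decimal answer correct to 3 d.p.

3.536

Common perpendicular direction n = (-3, -3, -3) × (-4, -4, -3) = (-3, 3, 0).
With w = (6, 8, 7) − (1, 8, -5) = (5, 0, 12), w · n = -15.
Since n ≠ 0 the lines are not parallel, and w · n = -15 ≠ 0 so they do not intersect; hence they are skew.
Distance = |w · n| / |n| = |-15| / √18 ≈ 3.536.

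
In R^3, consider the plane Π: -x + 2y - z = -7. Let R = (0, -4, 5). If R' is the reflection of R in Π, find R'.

(-2, 0, 3)

λ = (n·R − d)/|n|² = (-13 − (-7))/6 = -1.
Reflection = R − 2λn = (0, -4, 5) − (-2)·(-1, 2, -1) = (-2, 0, 3).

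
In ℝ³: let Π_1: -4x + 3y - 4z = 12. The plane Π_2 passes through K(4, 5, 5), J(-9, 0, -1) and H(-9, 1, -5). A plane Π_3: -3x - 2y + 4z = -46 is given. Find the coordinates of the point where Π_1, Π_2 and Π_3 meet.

KJ = (-13, -5, -6), KH = (-13, -4, -10); a normal to Π_2 is KJ × KH = (26, -52, -13).
Using K: Π_2 has equation 26x - 52y - 13z = -221.
Solving the 3×3 linear system -4x + 3y - 4z = 12, 26x - 52y - 13z = -221, -3x - 2y + 4z = -46 (e.g. by elimination or Cramer's rule, determinant = 1573) gives (6, 8, -3).

(6, 8, -3)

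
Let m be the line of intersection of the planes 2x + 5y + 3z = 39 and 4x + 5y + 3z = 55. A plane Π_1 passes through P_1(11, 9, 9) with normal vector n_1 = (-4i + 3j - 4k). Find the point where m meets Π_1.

Direction of m: (2, 5, 3) × (4, 5, 3) = (0, 6, -10).
A point on m: solving the two plane equations with y = -2 gives (8, -2, 11).
Π_1: n_1·r = n_1·P_1 gives -4x + 3y - 4z = -53.
Substitute r = (8, -2, 11) + t(0, 6, -10) into the plane: -82 + 58t = -53, so t = 1/2.
Intersection: (8, -2, 11) + (1/2)·(0, 6, -10) = (8, 1, 6).

(8, 1, 6)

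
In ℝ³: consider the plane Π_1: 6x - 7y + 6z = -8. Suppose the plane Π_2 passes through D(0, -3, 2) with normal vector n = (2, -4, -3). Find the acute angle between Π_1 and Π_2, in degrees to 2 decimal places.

68.20

Π_2: n·r = n·D gives 2x - 4y - 3z = 6.
cos θ = |n₁·n₂| / (|n₁||n₂|) = |22| / (√121 · √29).
θ = arccos(0.37139) ≈ 68.20°.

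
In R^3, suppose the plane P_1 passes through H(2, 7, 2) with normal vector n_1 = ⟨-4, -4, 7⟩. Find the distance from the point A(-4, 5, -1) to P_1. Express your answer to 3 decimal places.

1.222

P_1: n_1·r = n_1·H gives -4x - 4y + 7z = -22.
n·A − d = (-4)·(-4) + (-4)·(5) + (7)·(-1) − (-22) = 11; |n| = √81.
Distance = |11| / √81 = 11/√81 ≈ 1.222.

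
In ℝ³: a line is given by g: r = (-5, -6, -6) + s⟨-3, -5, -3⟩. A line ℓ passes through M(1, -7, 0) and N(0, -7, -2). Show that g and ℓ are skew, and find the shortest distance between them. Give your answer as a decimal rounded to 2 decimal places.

A direction vector for ℓ is N − M = (-1, 0, -2).
Common perpendicular direction n = (-3, -5, -3) × (-1, 0, -2) = (10, -3, -5).
With w = (1, -7, 0) − (-5, -6, -6) = (6, -1, 6), w · n = 33.
Since n ≠ 0 the lines are not parallel, and w · n = 33 ≠ 0 so they do not intersect; hence they are skew.
Distance = |w · n| / |n| = |33| / √134 ≈ 2.85.

2.85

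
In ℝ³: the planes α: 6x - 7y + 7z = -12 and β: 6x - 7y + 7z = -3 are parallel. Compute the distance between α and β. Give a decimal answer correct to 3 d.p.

0.777

Same normal n = (6, -7, 7) with |n| = √134; distance = |-12 − (-3)| / |n| = 9/√134 ≈ 0.777.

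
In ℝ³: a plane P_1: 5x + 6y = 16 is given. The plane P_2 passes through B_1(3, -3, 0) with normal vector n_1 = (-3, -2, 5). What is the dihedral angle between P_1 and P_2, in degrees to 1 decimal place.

55.9

P_2: n_1·r = n_1·B_1 gives -3x - 2y + 5z = -3.
cos θ = |n₁·n₂| / (|n₁||n₂|) = |-27| / (√61 · √38).
θ = arccos(0.56080) ≈ 55.9°.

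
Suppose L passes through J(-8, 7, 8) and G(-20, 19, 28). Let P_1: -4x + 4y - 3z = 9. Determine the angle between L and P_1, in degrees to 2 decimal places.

A direction vector for L is G − J = (-12, 12, 20).
sin θ = |n·v| / (|n||v|) = |36| / (√41 · √688) = 0.21435.
θ ≈ 12.38°.

12.38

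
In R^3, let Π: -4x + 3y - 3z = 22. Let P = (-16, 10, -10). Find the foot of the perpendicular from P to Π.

(-4, 1, -1)

Foot = P − λn with λ = (n·P − d)/|n|² = (124 − 22)/34 = 3.
Foot = (-16, 10, -10) − 3·(-4, 3, -3) = (-4, 1, -1).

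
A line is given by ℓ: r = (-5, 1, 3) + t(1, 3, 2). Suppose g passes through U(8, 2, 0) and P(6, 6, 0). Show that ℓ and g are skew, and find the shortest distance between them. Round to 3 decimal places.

A direction vector for g is P − U = (-2, 4, 0).
Common perpendicular direction n = (1, 3, 2) × (-2, 4, 0) = (-8, -4, 10).
With w = (8, 2, 0) − (-5, 1, 3) = (13, 1, -3), w · n = -138.
Since n ≠ 0 the lines are not parallel, and w · n = -138 ≠ 0 so they do not intersect; hence they are skew.
Distance = |w · n| / |n| = |-138| / √180 ≈ 10.286.

10.286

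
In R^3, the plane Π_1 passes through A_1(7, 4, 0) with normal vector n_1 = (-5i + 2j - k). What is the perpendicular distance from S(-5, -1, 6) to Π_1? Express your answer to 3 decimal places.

8.033

Π_1: n_1·r = n_1·A_1 gives -5x + 2y - z = -27.
n·S − d = (-5)·(-5) + (2)·(-1) + (-1)·(6) − (-27) = 44; |n| = √30.
Distance = |44| / √30 = 44/√30 ≈ 8.033.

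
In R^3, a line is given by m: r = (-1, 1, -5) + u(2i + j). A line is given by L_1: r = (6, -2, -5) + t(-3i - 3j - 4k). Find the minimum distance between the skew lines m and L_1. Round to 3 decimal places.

Common perpendicular direction n = (2, 1, 0) × (-3, -3, -4) = (-4, 8, -3).
With w = (6, -2, -5) − (-1, 1, -5) = (7, -3, 0), w · n = -52.
Distance = |w · n| / |n| = |-52| / √89 ≈ 5.512.

5.512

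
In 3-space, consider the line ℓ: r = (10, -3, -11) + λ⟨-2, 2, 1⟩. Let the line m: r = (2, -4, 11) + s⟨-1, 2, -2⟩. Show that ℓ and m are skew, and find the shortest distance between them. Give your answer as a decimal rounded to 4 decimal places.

1.1163

Common perpendicular direction n = (-2, 2, 1) × (-1, 2, -2) = (-6, -5, -2).
With w = (2, -4, 11) − (10, -3, -11) = (-8, -1, 22), w · n = 9.
Since n ≠ 0 the lines are not parallel, and w · n = 9 ≠ 0 so they do not intersect; hence they are skew.
Distance = |w · n| / |n| = |9| / √65 ≈ 1.1163.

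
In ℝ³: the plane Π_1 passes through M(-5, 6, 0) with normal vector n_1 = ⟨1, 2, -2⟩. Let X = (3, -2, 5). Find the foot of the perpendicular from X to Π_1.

(5, 2, 1)

Π_1: n_1·r = n_1·M gives x + 2y - 2z = 7.
Foot = X − λn with λ = (n·X − d)/|n|² = (-11 − 7)/9 = -2.
Foot = (3, -2, 5) − (-2)·(1, 2, -2) = (5, 2, 1).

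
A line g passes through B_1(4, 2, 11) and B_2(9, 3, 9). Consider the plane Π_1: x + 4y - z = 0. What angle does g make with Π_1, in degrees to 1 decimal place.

A direction vector for g is B_2 − B_1 = (5, 1, -2).
sin θ = |n·v| / (|n||v|) = |11| / (√18 · √30) = 0.47336.
θ ≈ 28.3°.

28.3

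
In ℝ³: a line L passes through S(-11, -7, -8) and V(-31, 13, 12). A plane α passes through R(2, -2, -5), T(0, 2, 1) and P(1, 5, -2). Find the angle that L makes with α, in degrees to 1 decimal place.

21.4

A direction vector for L is V − S = (-20, 20, 20).
RT = (-2, 4, 6), RP = (-1, 7, 3); a normal to α is RT × RP = (-30, 0, -10).
Using R: α has equation -30x - 10z = -10.
sin θ = |n·v| / (|n||v|) = |400| / (√1000 · √1200) = 0.36515.
θ ≈ 21.4°.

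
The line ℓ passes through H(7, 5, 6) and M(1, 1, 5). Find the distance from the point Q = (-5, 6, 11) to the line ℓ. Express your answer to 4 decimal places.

9.7526

A direction vector for ℓ is M − H = (-6, -4, -1).
Taking (7, 5, 6) on ℓ with direction v = (-6, -4, -1): w = Q − (7, 5, 6) = (-12, 1, 5), and w × v = (19, -42, 54).
Distance = |w × v| / |v| = √5041 / √53 ≈ 9.7526.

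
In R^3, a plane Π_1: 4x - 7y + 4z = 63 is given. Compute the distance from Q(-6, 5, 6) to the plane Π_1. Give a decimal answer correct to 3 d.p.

10.889

n·Q − d = (4)·(-6) + (-7)·(5) + (4)·(6) − 63 = -98; |n| = √81.
Distance = |-98| / √81 = 98/√81 ≈ 10.889.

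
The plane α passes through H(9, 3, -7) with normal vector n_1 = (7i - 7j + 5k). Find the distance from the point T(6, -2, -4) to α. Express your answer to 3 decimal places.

2.615

α: n_1·r = n_1·H gives 7x - 7y + 5z = 7.
n·T − d = (7)·(6) + (-7)·(-2) + (5)·(-4) − 7 = 29; |n| = √123.
Distance = |29| / √123 = 29/√123 ≈ 2.615.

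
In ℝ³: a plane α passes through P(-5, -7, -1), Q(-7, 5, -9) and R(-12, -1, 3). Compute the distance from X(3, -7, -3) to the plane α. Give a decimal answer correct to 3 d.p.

PQ = (-2, 12, -8), PR = (-7, 6, 4); a normal to α is PQ × PR = (96, 64, 72).
Using P: α has equation 96x + 64y + 72z = -1000.
n·X − d = (96)·(3) + (64)·(-7) + (72)·(-3) − (-1000) = 624; |n| = √18496.
Distance = |624| / √18496 = 624/√18496 ≈ 4.588.

4.588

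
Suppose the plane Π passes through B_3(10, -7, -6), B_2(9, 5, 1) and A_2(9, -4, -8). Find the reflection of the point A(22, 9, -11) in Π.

(-8, 3, -5)

B_3B_2 = (-1, 12, 7), B_3A_2 = (-1, 3, -2); a normal to Π is B_3B_2 × B_3A_2 = (-45, -9, 9).
Using B_3: Π has equation -45x - 9y + 9z = -441.
λ = (n·A − d)/|n|² = (-1170 − (-441))/2187 = -1/3.
Reflection = A − 2λn = (22, 9, -11) − (-2/3)·(-45, -9, 9) = (-8, 3, -5).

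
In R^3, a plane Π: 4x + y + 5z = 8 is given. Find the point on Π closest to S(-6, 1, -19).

Foot = S − λn with λ = (n·S − d)/|n|² = (-118 − 8)/42 = -3.
Foot = (-6, 1, -19) − (-3)·(4, 1, 5) = (6, 4, -4).

(6, 4, -4)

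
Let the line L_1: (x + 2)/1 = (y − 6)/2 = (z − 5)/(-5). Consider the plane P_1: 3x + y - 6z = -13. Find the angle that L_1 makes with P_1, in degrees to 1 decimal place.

70.4

L_1 has direction (1, 2, -5) through (-2, 6, 5).
sin θ = |n·v| / (|n||v|) = |35| / (√46 · √30) = 0.94217.
θ ≈ 70.4°.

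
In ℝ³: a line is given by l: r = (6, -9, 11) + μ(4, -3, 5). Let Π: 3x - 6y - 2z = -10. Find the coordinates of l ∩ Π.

Substitute r = (6, -9, 11) + t(4, -3, 5) into the plane: 50 + 20t = -10, so t = -3.
Intersection: (6, -9, 11) + (-3)·(4, -3, 5) = (-6, 0, -4).

(-6, 0, -4)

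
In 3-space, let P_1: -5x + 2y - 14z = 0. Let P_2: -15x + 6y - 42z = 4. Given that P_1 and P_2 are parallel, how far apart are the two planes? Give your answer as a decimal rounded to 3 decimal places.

0.089

Rescale P_2 by 1/3: -5x + 2y - 14z = 4/3. Then distance = |0 − (4/3)| / √225 ≈ 0.089.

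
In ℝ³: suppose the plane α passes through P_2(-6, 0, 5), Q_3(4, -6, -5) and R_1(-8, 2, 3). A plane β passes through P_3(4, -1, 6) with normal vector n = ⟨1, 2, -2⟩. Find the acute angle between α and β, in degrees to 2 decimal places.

P_2Q_3 = (10, -6, -10), P_2R_1 = (-2, 2, -2); a normal to α is P_2Q_3 × P_2R_1 = (32, 40, 8).
Using P_2: α has equation 32x + 40y + 8z = -152.
β: n·r = n·P_3 gives x + 2y - 2z = -10.
cos θ = |n₁·n₂| / (|n₁||n₂|) = |96| / (√2688 · √9).
θ = arccos(0.61721) ≈ 51.89°.

51.89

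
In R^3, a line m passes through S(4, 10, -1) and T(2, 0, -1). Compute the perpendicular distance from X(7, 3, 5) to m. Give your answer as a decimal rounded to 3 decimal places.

7.390

A direction vector for m is T − S = (-2, -10, 0).
Taking (4, 10, -1) on m with direction v = (-2, -10, 0): w = X − (4, 10, -1) = (3, -7, 6), and w × v = (60, -12, -44).
Distance = |w × v| / |v| = √5680 / √104 ≈ 7.390.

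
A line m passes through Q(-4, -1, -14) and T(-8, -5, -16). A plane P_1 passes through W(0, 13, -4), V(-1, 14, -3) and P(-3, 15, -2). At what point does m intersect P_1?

A direction vector for m is T − Q = (-4, -4, -2).
WV = (-1, 1, 1), WP = (-3, 2, 2); a normal to P_1 is WV × WP = (0, -1, 1).
Using W: P_1 has equation -y + z = -17.
Substitute r = (-4, -1, -14) + t(-4, -4, -2) into the plane: -13 + 2t = -17, so t = -2.
Intersection: (-4, -1, -14) + (-2)·(-4, -4, -2) = (4, 7, -10).

(4, 7, -10)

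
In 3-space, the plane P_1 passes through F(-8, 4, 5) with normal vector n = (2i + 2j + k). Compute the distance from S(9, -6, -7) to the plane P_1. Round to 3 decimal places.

0.667

P_1: n·r = n·F gives 2x + 2y + z = -3.
n·S − d = (2)·(9) + (2)·(-6) + (1)·(-7) − (-3) = 2; |n| = √9.
Distance = |2| / √9 = 2/√9 ≈ 0.667.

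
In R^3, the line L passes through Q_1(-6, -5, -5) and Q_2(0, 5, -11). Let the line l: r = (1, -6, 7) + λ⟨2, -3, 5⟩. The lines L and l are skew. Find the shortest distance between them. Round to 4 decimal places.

A direction vector for L is Q_2 − Q_1 = (6, 10, -6).
Common perpendicular direction n = (6, 10, -6) × (2, -3, 5) = (32, -42, -38).
With w = (1, -6, 7) − (-6, -5, -5) = (7, -1, 12), w · n = -190.
Distance = |w · n| / |n| = |-190| / √4232 ≈ 2.9207.

2.9207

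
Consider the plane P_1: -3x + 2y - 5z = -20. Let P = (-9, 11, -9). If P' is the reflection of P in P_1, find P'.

(9, -1, 21)

λ = (n·P − d)/|n|² = (94 − (-20))/38 = 3.
Reflection = P − 2λn = (-9, 11, -9) − 6·(-3, 2, -5) = (9, -1, 21).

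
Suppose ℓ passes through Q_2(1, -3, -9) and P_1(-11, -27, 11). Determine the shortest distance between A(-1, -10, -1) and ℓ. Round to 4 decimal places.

2.5242

A direction vector for ℓ is P_1 − Q_2 = (-12, -24, 20).
Taking (1, -3, -9) on ℓ with direction v = (-12, -24, 20): w = A − (1, -3, -9) = (-2, -7, 8), and w × v = (52, -56, -36).
Distance = |w × v| / |v| = √7136 / √1120 ≈ 2.5242.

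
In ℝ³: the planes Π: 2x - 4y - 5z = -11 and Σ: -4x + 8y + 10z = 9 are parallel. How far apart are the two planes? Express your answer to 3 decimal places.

Rescale Σ by 1/(-2): 2x - 4y - 5z = -9/2. Then distance = |-11 − (-9/2)| / √45 ≈ 0.969.

0.969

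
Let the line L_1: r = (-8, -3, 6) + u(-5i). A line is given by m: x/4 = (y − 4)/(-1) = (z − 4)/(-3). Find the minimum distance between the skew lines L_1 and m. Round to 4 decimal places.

m has direction (4, -1, -3) through (0, 4, 4).
Common perpendicular direction n = (-5, 0, 0) × (4, -1, -3) = (0, -15, 5).
With w = (0, 4, 4) − (-8, -3, 6) = (8, 7, -2), w · n = -115.
Distance = |w · n| / |n| = |-115| / √250 ≈ 7.2732.

7.2732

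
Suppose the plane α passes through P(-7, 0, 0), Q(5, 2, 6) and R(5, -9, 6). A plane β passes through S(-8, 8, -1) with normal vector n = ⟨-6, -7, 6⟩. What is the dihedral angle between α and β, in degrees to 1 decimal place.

43.0

PQ = (12, 2, 6), PR = (12, -9, 6); a normal to α is PQ × PR = (66, 0, -132).
Using P: α has equation 66x - 132z = -462.
β: n·r = n·S gives -6x - 7y + 6z = -14.
cos θ = |n₁·n₂| / (|n₁||n₂|) = |-1188| / (√21780 · √121).
θ = arccos(0.73180) ≈ 43.0°.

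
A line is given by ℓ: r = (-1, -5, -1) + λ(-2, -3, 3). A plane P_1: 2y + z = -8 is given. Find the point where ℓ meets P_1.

Substitute r = (-1, -5, -1) + t(-2, -3, 3) into the plane: -11 + (-3)t = -8, so t = -1.
Intersection: (-1, -5, -1) + (-1)·(-2, -3, 3) = (1, -2, -4).

(1, -2, -4)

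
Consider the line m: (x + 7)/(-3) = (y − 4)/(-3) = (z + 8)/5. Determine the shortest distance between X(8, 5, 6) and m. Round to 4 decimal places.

m has direction (-3, -3, 5) through (-7, 4, -8).
Taking (-7, 4, -8) on m with direction v = (-3, -3, 5): w = X − (-7, 4, -8) = (15, 1, 14), and w × v = (47, -117, -42).
Distance = |w × v| / |v| = √17662 / √43 ≈ 20.2668.

20.2668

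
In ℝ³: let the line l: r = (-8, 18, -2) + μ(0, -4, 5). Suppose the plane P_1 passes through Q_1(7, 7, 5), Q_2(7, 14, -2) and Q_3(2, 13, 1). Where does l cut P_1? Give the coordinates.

(-8, 10, 8)

Q_1Q_2 = (0, 7, -7), Q_1Q_3 = (-5, 6, -4); a normal to P_1 is Q_1Q_2 × Q_1Q_3 = (14, 35, 35).
Using Q_1: P_1 has equation 14x + 35y + 35z = 518.
Substitute r = (-8, 18, -2) + t(0, -4, 5) into the plane: 448 + 35t = 518, so t = 2.
Intersection: (-8, 18, -2) + 2·(0, -4, 5) = (-8, 10, 8).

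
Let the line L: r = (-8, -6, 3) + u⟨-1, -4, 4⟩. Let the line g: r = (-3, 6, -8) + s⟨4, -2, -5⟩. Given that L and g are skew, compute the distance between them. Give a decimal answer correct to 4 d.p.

Common perpendicular direction n = (-1, -4, 4) × (4, -2, -5) = (28, 11, 18).
With w = (-3, 6, -8) − (-8, -6, 3) = (5, 12, -11), w · n = 74.
Distance = |w · n| / |n| = |74| / √1229 ≈ 2.1108.

2.1108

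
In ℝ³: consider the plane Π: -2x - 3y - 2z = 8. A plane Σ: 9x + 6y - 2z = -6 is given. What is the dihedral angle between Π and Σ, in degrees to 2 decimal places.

45.13

cos θ = |n₁·n₂| / (|n₁||n₂|) = |-32| / (√17 · √121).
θ = arccos(0.70556) ≈ 45.13°.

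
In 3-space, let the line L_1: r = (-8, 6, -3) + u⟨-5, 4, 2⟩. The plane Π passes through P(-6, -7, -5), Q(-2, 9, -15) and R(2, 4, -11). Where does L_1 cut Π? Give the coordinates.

PQ = (4, 16, -10), PR = (8, 11, -6); a normal to Π is PQ × PR = (14, -56, -84).
Using P: Π has equation 14x - 56y - 84z = 728.
Substitute r = (-8, 6, -3) + t(-5, 4, 2) into the plane: -196 + (-462)t = 728, so t = -2.
Intersection: (-8, 6, -3) + (-2)·(-5, 4, 2) = (2, -2, -7).

(2, -2, -7)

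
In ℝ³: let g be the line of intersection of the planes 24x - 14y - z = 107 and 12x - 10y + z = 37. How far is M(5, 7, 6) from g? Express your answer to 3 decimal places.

4.486

Direction of g: (24, -14, -1) × (12, -10, 1) = (-24, -36, -72).
A point on g: solving the two plane equations with x = 8 gives (8, 6, 1).
Taking (8, 6, 1) on g with direction v = (-24, -36, -72): w = M − (8, 6, 1) = (-3, 1, 5), and w × v = (108, -336, 132).
Distance = |w × v| / |v| = √141984 / √7056 ≈ 4.486.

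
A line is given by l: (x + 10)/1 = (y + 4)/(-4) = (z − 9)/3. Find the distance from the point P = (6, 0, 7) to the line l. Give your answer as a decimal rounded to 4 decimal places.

16.5715

l has direction (1, -4, 3) through (-10, -4, 9).
Taking (-10, -4, 9) on l with direction v = (1, -4, 3): w = P − (-10, -4, 9) = (16, 4, -2), and w × v = (4, -50, -68).
Distance = |w × v| / |v| = √7140 / √26 ≈ 16.5715.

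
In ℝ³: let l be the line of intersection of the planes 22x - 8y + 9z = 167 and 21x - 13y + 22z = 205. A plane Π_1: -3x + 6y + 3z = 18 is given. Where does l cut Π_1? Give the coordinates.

Direction of l: (22, -8, 9) × (21, -13, 22) = (-59, -295, -118).
A point on l: solving the two plane equations with x = 10 gives (10, 19, 11).
Substitute r = (10, 19, 11) + t(-59, -295, -118) into the plane: 117 + (-1947)t = 18, so t = 3/59.
Intersection: (10, 19, 11) + (3/59)·(-59, -295, -118) = (7, 4, 5).

(7, 4, 5)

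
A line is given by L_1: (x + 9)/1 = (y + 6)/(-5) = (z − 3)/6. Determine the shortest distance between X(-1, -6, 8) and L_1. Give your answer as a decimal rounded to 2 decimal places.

L_1 has direction (1, -5, 6) through (-9, -6, 3).
Taking (-9, -6, 3) on L_1 with direction v = (1, -5, 6): w = X − (-9, -6, 3) = (8, 0, 5), and w × v = (25, -43, -40).
Distance = |w × v| / |v| = √4074 / √62 ≈ 8.11.

8.11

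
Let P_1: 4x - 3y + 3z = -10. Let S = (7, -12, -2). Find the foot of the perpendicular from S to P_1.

(-1, -6, -8)

Foot = S − λn with λ = (n·S − d)/|n|² = (58 − (-10))/34 = 2.
Foot = (7, -12, -2) − 2·(4, -3, 3) = (-1, -6, -8).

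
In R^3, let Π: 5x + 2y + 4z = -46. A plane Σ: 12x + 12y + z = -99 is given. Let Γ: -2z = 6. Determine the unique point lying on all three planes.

(-6, -2, -3)

Solving the 3×3 linear system 5x + 2y + 4z = -46, 12x + 12y + z = -99, -2z = 6 (e.g. by elimination or Cramer's rule, determinant = -72) gives (-6, -2, -3).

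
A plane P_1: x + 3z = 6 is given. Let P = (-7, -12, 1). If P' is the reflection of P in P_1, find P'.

(-5, -12, 7)

λ = (n·P − d)/|n|² = (-4 − 6)/10 = -1.
Reflection = P − 2λn = (-7, -12, 1) − (-2)·(1, 0, 3) = (-5, -12, 7).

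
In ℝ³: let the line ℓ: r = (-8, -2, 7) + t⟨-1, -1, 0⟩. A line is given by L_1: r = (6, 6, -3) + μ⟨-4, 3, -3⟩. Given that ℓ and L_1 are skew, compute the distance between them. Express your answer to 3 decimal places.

Common perpendicular direction n = (-1, -1, 0) × (-4, 3, -3) = (3, -3, -7).
With w = (6, 6, -3) − (-8, -2, 7) = (14, 8, -10), w · n = 88.
Distance = |w · n| / |n| = |88| / √67 ≈ 10.751.

10.751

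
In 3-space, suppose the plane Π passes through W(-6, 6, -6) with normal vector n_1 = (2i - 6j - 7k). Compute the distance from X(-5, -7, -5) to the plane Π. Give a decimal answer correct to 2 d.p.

7.74

Π: n_1·r = n_1·W gives 2x - 6y - 7z = -6.
n·X − d = (2)·(-5) + (-6)·(-7) + (-7)·(-5) − (-6) = 73; |n| = √89.
Distance = |73| / √89 = 73/√89 ≈ 7.74.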